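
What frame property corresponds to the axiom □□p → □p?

density

This schema is the C4 axiom.
It corresponds to density: ∀x ∀y (Rxy → ∃z (Rxz ∧ Rzy)).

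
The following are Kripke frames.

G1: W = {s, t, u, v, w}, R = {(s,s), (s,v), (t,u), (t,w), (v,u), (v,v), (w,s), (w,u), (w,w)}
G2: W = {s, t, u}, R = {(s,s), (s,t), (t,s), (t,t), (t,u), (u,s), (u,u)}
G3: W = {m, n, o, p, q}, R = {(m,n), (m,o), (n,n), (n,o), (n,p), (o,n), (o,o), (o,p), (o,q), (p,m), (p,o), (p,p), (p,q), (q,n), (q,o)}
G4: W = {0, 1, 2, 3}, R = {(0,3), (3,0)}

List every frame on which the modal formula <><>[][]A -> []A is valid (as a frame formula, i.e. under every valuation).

G2

The schema corresponds to a generalized confluence (Geach) condition: forall x forall y forall z ((x R^2 y & xRz) -> exists w (y R^2 w & z = w)).
G1: fails — sR²u, sRs but no w* with uR²w* and s=w*.
G2: condition met.
G3: fails — pR²m, pRm but no w with mR²w and m=w.
G4: fails — 0R²0, 0R3 but no w with 0R²w and 3=w.
Valid on: G2.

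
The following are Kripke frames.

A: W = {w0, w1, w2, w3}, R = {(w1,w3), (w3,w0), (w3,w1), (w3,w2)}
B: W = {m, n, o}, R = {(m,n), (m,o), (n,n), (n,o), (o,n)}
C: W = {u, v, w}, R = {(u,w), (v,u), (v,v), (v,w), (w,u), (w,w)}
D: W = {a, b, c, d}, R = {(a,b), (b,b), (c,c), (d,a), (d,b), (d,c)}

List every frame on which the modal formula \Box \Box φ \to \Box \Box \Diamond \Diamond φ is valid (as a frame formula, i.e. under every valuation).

This is the axiom for a generalized confluence (Geach) condition; its first-order frame correspondent is \forall x \forall z (x R^2 z \to \exists w (x R^2 w \wedge z R^2 w)).
A: fails — w1R²w0 but no w with w1R²w and w0R²w.
B: ✓.
C: ✓.
D: ✓.
Valid on: B, C, D.

B, C, D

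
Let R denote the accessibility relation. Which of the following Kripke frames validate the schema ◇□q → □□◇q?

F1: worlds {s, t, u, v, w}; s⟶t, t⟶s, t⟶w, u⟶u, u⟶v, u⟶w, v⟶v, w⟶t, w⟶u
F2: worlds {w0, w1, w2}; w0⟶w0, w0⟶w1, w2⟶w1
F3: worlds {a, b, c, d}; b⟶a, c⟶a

F3

Frame correspondent (Sahlqvist): ∀x ∀y ∀z ((xRy ∧ xR²z) → ∃w (yRw ∧ zRw)) — i.e. a generalized confluence (Geach) condition.
F1: fails — sRt, sR²s but no w* with tRw* and sRw*.
F2: fails — w0Rw0, w0R²w1 but no w with w0Rw and w1Rw.
F3: condition met.
Valid on: F3.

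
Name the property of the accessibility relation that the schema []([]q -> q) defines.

shift-reflexivity: forall x forall y (Rxy -> Ryy)

Suppose □(□q→q) is valid. Take Rxy and set V(q)={w : Ryw}. Then at y, □q holds; since □(□q→q) at x, □q→q at y, so q at y, i.e. Ryy.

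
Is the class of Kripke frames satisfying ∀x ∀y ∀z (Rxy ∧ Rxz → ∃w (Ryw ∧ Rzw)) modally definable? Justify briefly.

The condition is convergence. A defining modal formula is ◇□r → □◇r.
Suppose ◇□r→□◇r is valid. Take Rxy, Rxz and set V(r)={w : Ryw}. Then □r at y so ◇□r at x, so □◇r at x, so ◇r at z, giving w with Rzw and Ryw.

Definable; ◇□r → □◇r defines it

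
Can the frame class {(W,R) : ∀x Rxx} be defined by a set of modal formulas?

This is a Sahlqvist condition; the T axiom □q → q defines it.

Yes — defined by □q → q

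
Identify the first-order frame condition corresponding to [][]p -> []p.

This is the C4 axiom.
It corresponds to density: forall x forall y (Rxy -> exists z (Rxz & Rzy)).

density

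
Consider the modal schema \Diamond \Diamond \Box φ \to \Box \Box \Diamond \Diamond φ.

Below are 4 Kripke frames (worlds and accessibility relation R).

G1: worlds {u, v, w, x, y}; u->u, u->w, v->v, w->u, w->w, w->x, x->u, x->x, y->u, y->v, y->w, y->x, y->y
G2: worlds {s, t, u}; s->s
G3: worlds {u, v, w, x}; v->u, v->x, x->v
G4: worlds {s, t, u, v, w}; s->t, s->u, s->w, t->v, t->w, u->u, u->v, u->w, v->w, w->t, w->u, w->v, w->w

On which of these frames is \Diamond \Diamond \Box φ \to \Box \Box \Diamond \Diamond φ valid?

G2, G4

Frame correspondent (Sahlqvist): \forall x \forall y \forall z ((x R^2 y \wedge x R^2 z) \to \exists w (yRw \wedge z R^2 w)) — i.e. a generalized confluence (Geach) condition.
G1: fails — yR²u, yR²v but no t with uRt and vR²t.
G2: ✓.
G3: fails — vR²v, vR²v but no t with vRt and vR²t.
G4: ✓.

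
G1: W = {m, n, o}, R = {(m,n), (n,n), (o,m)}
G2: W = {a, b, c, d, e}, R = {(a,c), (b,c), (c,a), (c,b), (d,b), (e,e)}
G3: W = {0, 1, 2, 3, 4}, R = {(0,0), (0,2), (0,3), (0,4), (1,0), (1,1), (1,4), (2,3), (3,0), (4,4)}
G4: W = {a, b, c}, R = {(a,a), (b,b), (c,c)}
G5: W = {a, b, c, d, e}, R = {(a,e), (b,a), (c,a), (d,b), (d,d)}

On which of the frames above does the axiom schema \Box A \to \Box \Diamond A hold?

G4

The schema corresponds to a generalized confluence (Geach) condition: \forall x \forall z (xRz \to \exists w (xRw \wedge zRw)).
G1: fails — oRm but no w with oRw and mRw.
G2: fails — aRc but no w with aRw and cRw.
G3: fails — 2R3 but no w with 2Rw and 3Rw.
G4: holds.
G5: fails — aRe but no w with aRw and eRw.
Valid on: G4.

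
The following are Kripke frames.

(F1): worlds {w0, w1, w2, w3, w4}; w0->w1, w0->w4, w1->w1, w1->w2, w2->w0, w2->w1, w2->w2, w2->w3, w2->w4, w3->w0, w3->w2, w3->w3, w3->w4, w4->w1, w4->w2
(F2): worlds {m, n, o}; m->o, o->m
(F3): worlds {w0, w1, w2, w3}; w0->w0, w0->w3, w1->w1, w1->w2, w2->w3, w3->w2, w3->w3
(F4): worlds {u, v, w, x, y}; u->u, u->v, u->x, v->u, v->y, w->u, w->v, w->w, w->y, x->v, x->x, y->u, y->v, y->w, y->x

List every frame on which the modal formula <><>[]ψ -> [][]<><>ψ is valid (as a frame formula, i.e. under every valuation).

This is the axiom for a generalized confluence (Geach) condition; its first-order frame correspondent is forall x forall y forall z ((x R^2 y & x R^2 z) -> exists w (yRw & z R^2 w)).
(F1): ✓.
(F2): fails — mR²m, mR²m but no w with mRw and mR²w.
(F3): ✓.
(F4): ✓.

(F1), (F3), (F4)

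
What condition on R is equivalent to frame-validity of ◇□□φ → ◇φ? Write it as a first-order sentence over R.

∀x ∀y (xRy → ∃w (yR²w ∧ xRw))

This is a Sahlqvist (Geach-type) schema ◇^1□^2φ → □^0◇^1φ.
First-order correspondent: ∀x ∀y (xRy → ∃w (yR²w ∧ xRw)).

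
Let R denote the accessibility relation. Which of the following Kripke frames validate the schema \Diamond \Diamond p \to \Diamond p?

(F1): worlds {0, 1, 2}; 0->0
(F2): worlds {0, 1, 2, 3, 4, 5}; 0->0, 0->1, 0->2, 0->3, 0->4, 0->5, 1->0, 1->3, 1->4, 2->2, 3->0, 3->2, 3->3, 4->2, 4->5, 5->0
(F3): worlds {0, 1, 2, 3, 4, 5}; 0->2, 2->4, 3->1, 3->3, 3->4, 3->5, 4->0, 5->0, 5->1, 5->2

The schema corresponds to transitivity: \forall x \forall y \forall z (Rxy \wedge Ryz \to Rxz).
(F1): condition met.
(F2): fails — R10 and R02 but not R12.
(F3): fails — R34 and R40 but not R30.

(F1)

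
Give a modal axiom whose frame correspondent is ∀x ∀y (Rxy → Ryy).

A defining formula is □(□p → p) (the T□ axiom).

□(□p → p)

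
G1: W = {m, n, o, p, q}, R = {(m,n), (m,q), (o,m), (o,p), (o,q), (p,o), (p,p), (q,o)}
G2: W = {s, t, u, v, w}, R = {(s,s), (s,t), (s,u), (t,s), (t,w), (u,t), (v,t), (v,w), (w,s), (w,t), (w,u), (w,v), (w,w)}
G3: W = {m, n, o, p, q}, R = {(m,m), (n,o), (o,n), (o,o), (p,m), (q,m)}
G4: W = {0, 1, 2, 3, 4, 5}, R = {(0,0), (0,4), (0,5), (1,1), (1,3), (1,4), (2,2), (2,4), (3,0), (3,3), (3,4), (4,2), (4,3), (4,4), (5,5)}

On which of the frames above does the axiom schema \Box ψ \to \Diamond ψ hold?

The schema corresponds to seriality: \forall x \exists y Rxy.
G1: fails — world n has no successor.
G2: condition met.
G3: condition met.
G4: condition met.

G2, G3, G4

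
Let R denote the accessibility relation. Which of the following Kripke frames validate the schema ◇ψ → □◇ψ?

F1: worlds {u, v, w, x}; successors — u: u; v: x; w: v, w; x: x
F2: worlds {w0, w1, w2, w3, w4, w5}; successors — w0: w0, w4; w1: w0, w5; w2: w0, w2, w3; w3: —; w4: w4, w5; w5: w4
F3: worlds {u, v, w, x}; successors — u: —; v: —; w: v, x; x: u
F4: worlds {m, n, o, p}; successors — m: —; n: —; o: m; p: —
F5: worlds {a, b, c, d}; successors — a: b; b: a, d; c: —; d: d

none

This is the axiom for the Euclidean property; its first-order frame correspondent is ∀x ∀y ∀z (Rxy ∧ Rxz → Ryz).
F1: fails — Rwv and Rww but not Rvw.
F2: fails — Rw0w4 and Rw0w0 but not Rw4w0.
F3: fails — Rwx and Rwx but not Rxx.
F4: fails — Rom and Rom but not Rmm.
F5: fails — Rab and Rab but not Rbb.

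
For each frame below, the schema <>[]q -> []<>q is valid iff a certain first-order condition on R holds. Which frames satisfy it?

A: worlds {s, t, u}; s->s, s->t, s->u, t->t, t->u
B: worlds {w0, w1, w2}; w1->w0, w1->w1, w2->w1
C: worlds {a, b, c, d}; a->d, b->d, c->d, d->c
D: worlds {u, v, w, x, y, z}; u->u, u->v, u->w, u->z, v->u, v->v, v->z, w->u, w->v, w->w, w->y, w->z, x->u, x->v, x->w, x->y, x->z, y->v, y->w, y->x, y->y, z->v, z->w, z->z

C, D

The schema corresponds to convergence: forall x forall y forall z (Rxy & Rxz -> exists w (Ryw & Rzw)).
A: fails — Rsu and Rsu but u and u have no common successor.
B: fails — Rw1w1 and Rw1w0 but w1 and w0 have no common successor.
C: ✓.
D: ✓.
Valid on: C, D.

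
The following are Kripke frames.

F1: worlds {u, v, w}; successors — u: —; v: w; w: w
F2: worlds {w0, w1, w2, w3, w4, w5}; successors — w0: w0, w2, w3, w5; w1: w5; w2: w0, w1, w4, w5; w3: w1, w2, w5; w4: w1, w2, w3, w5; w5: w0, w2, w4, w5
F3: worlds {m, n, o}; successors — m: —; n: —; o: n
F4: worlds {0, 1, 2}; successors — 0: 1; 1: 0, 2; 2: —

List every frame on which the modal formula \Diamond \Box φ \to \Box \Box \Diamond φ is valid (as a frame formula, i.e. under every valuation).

Frame correspondent (Sahlqvist): \forall x \forall y \forall z ((xRy \wedge x R^2 z) \to \exists w (yRw \wedge zRw)) — i.e. a generalized confluence (Geach) condition.
F1: ✓.
F2: ✓.
F3: ✓.
F4: fails — 0R1, 0R²0 but no w with 1Rw and 0Rw.

F1, F2, F3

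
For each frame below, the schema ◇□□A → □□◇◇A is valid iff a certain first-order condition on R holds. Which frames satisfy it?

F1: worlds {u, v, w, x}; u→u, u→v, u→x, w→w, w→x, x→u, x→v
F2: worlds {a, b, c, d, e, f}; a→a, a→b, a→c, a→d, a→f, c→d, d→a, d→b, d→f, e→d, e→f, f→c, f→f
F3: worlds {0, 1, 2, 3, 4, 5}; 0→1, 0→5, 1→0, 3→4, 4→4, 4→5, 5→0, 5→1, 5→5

Frame correspondent (Sahlqvist): ∀x ∀y ∀z ((xRy ∧ xR²z) → ∃w (yR²w ∧ zR²w)) — i.e. a generalized confluence (Geach) condition.
F1: fails — uRu, uR²v but no t with uR²t and vR²t.
F2: fails — aRa, aR²b but no w with aR²w and bR²w.
F3: ✓.

F3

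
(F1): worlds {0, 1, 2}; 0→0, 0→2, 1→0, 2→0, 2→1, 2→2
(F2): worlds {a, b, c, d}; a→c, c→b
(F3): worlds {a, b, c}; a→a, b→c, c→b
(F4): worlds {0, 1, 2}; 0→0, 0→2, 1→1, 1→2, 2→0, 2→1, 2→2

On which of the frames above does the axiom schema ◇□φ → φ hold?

(F3), (F4)

The schema corresponds to symmetry: ∀x ∀y (Rxy → Ryx).
(F1): fails — R10 but not R01.
(F2): fails — Rac but not Rca.
(F3): satisfies the condition.
(F4): satisfies the condition.
Valid on: (F3), (F4).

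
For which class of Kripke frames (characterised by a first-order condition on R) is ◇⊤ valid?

seriality: ∀x ∃y Rxy

◇⊤ holds at w iff w has a successor, so frame-validity of ◇⊤ is exactly seriality. Equivalently via □r → ◇r:
Suppose □r→◇r is valid. At any x set V(r)=W. Then □r at x, so ◇r at x, so x has a successor.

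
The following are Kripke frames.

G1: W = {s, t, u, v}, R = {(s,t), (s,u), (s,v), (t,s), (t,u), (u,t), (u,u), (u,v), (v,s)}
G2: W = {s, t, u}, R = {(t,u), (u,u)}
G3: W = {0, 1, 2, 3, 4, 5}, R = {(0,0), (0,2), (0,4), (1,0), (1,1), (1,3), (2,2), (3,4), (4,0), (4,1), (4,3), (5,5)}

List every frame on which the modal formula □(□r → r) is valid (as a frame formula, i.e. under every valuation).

G2

This is the axiom for shift-reflexivity; its first-order frame correspondent is ∀x ∀y (Rxy → Ryy).
G1: fails — Ruv but not Rvv.
G2: satisfies the condition.
G3: fails — R34 but not R44.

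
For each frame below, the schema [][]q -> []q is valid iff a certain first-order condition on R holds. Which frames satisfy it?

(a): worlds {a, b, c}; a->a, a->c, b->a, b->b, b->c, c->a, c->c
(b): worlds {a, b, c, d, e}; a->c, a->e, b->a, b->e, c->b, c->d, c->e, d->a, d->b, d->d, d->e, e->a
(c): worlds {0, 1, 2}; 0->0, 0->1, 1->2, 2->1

This is the axiom for density; its first-order frame correspondent is forall x forall y (Rxy -> exists z (Rxz & Rzy)).
(a): condition met.
(b): fails — Rea but no z with Rez and Rza.
(c): fails — R12 but no z with R1z and Rz2.
Valid on: (a).

(a)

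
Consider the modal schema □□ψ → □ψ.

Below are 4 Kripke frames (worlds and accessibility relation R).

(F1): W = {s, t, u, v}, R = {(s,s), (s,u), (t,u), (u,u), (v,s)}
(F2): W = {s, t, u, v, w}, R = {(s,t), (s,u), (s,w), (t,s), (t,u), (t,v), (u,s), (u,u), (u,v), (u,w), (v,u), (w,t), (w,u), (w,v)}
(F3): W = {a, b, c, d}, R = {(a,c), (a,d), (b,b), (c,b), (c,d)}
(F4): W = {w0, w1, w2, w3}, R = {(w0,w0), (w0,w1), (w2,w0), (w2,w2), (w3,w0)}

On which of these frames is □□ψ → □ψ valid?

This is the axiom for density; its first-order frame correspondent is ∀x ∀y (Rxy → ∃z (Rxz ∧ Rzy)).
(F1): satisfies the condition.
(F2): fails — Rwt but no z with Rwz and Rzt.
(F3): fails — Rcd but no z with Rcz and Rzd.
(F4): satisfies the condition.

(F1), (F4)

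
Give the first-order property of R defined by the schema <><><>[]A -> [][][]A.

forall x forall y forall z ((x R^3 y & x R^3 z) -> exists w (yRw & z = w))

This is a Sahlqvist (Geach-type) schema ◇^3□^1A → □^3◇^0A.
Minimal-valuation argument: fix x; take any y with xR^3y and any z with xR^3z. Set V(A) to the set of worlds R-reachable from y in exactly 1 step. Then □^1A holds at y, so the antecedent holds at x; validity forces ◇^0A at z, giving a w with zR^0w and yR^1w.
First-order correspondent: forall x forall y forall z ((x R^3 y & x R^3 z) -> exists w (yRw & z = w)).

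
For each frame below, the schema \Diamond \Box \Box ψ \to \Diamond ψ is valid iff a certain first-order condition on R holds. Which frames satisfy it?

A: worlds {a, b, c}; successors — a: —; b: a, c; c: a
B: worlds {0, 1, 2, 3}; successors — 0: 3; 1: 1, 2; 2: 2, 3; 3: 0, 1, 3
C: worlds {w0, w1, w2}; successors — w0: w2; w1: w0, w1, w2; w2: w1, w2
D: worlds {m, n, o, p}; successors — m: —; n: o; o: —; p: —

The schema corresponds to a generalized confluence (Geach) condition: \forall x \forall y (xRy \to \exists w (y R^2 w \wedge xRw)).
A: fails — bRa but no w with aR²w and bRw.
B: satisfies the condition.
C: satisfies the condition.
D: fails — nRo but no w with oR²w and nRw.

B, C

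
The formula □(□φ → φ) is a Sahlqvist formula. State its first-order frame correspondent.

Suppose □(□φ→φ) is valid. Take Rxy and set V(φ)={w : Ryw}. Then at y, □φ holds; since □(□φ→φ) at x, □φ→φ at y, so φ at y, i.e. Ryy.
Conversely, any frame satisfying ∀x ∀y (Rxy → Ryy) validates the schema.
So the correspondent is shift-reflexivity.

shift-reflexivity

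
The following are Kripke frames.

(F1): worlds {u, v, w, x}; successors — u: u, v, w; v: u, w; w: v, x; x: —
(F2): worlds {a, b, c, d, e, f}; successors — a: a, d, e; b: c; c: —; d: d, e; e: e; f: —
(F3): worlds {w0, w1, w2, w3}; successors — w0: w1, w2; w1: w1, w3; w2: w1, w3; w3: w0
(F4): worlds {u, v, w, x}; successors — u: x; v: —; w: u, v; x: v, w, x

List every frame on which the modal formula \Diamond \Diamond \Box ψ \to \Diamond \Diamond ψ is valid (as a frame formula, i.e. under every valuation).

Frame correspondent (Sahlqvist): \forall x \forall y (x R^2 y \to \exists w (yRw \wedge x R^2 w)) — i.e. a generalized confluence (Geach) condition.
(F1): fails — uR²x but no t with xRt and uR²t.
(F2): satisfies the condition.
(F3): fails — w0R²w3 but no w with w3Rw and w0R²w.
(F4): fails — uR²v but no t with vRt and uR²t.
Valid on: (F2).

(F2)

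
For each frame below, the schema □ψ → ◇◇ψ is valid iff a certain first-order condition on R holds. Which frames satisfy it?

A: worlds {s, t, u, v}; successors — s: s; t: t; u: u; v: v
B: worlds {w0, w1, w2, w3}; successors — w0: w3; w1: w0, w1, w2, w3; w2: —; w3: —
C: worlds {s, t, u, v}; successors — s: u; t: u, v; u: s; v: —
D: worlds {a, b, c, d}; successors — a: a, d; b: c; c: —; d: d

The schema corresponds to a generalized confluence (Geach) condition: ∀x ∃w (xRw ∧ xR²w).
A: ✓.
B: fails — at w0 but no w with w0Rw and w0R²w.
C: fails — at s but no w with sRw and sR²w.
D: fails — at b but no w with bRw and bR²w.
Valid on: A.

A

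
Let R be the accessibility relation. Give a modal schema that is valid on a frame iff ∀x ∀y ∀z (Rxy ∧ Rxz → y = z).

◇ψ → □ψ

The condition is partial functionality. The CD schema ◇ψ → □ψ defines it.
Suppose ◇ψ→□ψ is valid. Take Rxy, Rxz and set V(ψ)={y}. Then ◇ψ at x, so □ψ at x, so ψ at z, i.e. z=y.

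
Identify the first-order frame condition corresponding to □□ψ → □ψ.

This schema is the C4 axiom.
It corresponds to density: ∀x ∀y (Rxy → ∃z (Rxz ∧ Rzy)).

density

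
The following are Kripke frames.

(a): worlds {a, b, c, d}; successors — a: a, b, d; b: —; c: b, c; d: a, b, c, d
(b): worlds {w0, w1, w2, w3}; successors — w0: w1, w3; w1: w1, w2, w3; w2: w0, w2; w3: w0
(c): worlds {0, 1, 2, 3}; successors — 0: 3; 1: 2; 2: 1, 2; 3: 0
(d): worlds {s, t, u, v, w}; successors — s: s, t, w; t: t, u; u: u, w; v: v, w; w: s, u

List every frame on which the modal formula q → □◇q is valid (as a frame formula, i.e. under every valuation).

(c)

This is the axiom for symmetry; its first-order frame correspondent is ∀x ∀y (Rxy → Ryx).
(a): fails — Rdc but not Rcd.
(b): fails — Rw1w2 but not Rw2w1.
(c): holds.
(d): fails — Rvw but not Rwv.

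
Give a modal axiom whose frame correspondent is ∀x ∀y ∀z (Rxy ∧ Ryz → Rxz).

The condition is transitivity. The 4 schema □p → □□p defines it.
Suppose □p→□□p is valid. Take Rxy, Ryz and set V(p)={w : Rxw}. Then □p at x, so □□p at x, so □p at y, so p at z, i.e. Rxz.

□p → □□p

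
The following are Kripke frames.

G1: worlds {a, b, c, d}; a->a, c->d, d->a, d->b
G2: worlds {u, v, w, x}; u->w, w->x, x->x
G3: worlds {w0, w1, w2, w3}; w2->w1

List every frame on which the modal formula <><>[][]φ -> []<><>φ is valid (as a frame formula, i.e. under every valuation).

G2, G3

The schema corresponds to a generalized confluence (Geach) condition: forall x forall y forall z ((x R^2 y & xRz) -> exists w (y R^2 w & z R^2 w)).
G1: fails — cR²b, cRd but no w with bR²w and dR²w.
G2: holds.
G3: holds.
Valid on: G2, G3.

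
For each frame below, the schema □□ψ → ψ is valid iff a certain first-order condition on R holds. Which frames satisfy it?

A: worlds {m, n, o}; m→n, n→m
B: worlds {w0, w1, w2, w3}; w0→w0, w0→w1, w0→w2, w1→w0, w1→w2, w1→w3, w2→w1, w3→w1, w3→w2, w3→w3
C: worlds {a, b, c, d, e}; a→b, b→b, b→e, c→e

The schema corresponds to a generalized confluence (Geach) condition: ∀x ∃w (xR²w ∧ x = w).
A: fails — at o but no w with oR²w and o=w.
B: ✓.
C: fails — at a but no w with aR²w and a=w.
Valid on: B.

B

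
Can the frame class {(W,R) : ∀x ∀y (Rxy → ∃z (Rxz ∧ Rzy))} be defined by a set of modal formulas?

Yes — defined by □□r → □r

This is a Sahlqvist condition; the C4 axiom □□r → □r defines it.
Suppose □□r→□r is valid. Take Rxy and set V(r)={w : xR²w}. Then □□r at x, so □r at x, so r at y, i.e. ∃z(Rxz∧Rzy).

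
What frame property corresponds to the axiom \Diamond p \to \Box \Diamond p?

the Euclidean property

This schema is the 5 axiom.
It corresponds to the Euclidean property: \forall x \forall y \forall z (Rxy \wedge Rxz \to Ryz).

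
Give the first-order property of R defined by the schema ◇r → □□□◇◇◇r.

∀x ∀y ∀z ((xRy ∧ xR³z) → ∃w (y = w ∧ zR³w))

This is a Sahlqvist (Geach-type) schema ◇^1□^0r → □^3◇^3r.
Minimal-valuation argument: fix x; take any y with xR^1y and any z with xR^3z. Set V(r) to the set of worlds R-reachable from y in exactly 0 steps. Then □^0r holds at y, so the antecedent holds at x; validity forces ◇^3r at z, giving a w with zR^3w and yR^0w.
First-order correspondent: ∀x ∀y ∀z ((xRy ∧ xR³z) → ∃w (y = w ∧ zR³w)).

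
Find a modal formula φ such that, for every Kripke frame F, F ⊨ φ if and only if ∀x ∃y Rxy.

□r → ◇r

A defining formula is □r → ◇r (the D axiom).
Suppose □r→◇r is valid. At any x set V(r)=W. Then □r at x, so ◇r at x, so x has a successor.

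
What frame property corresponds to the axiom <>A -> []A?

Suppose ◇A→□A is valid. Take Rxy, Rxz and set V(A)={y}. Then ◇A at x, so □A at x, so A at z, i.e. z=y.

partial functionality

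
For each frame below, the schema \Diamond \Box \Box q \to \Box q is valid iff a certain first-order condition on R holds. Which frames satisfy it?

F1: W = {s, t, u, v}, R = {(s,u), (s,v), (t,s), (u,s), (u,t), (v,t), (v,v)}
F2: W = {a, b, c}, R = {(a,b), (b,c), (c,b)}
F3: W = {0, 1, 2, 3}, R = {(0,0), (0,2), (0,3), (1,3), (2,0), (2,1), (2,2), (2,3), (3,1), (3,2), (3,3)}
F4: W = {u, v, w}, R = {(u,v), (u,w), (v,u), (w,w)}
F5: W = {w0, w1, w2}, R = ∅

The schema corresponds to a generalized confluence (Geach) condition: \forall x \forall y \forall z ((xRy \wedge xRz) \to \exists w (y R^2 w \wedge z = w)).
F1: fails — sRv, sRu but no w with vR²w and u=w.
F2: holds.
F3: fails — 2R1, 2R0 but no w with 1R²w and 0=w.
F4: fails — uRw, uRv but no t with wR²t and v=t.
F5: holds.
Valid on: F2, F5.

F2, F5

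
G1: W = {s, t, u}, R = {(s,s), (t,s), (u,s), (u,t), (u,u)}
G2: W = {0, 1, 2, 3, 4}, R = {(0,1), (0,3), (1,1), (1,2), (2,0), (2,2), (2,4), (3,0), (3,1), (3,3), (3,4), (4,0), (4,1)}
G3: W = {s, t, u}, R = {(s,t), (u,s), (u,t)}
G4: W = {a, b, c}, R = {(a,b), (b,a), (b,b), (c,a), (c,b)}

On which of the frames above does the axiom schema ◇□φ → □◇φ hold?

The schema corresponds to convergence: ∀x ∀y ∀z (Rxy ∧ Rxz → ∃w (Ryw ∧ Rzw)).
G1: condition met.
G2: fails — R20 and R22 but 0 and 2 have no common successor.
G3: fails — Rst and Rst but t and t have no common successor.
G4: condition met.
Valid on: G1, G4.

G1, G4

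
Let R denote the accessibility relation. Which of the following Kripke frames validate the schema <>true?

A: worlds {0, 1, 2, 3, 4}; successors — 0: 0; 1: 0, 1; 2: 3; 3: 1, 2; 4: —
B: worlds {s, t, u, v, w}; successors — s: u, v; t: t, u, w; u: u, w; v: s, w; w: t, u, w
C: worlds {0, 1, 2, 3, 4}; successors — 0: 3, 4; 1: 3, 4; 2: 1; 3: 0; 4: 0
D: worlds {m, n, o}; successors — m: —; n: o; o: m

B, C

This is the axiom for seriality; its first-order frame correspondent is forall x exists y Rxy.
A: fails — world 4 has no successor.
B: satisfies the condition.
C: satisfies the condition.
D: fails — world m has no successor.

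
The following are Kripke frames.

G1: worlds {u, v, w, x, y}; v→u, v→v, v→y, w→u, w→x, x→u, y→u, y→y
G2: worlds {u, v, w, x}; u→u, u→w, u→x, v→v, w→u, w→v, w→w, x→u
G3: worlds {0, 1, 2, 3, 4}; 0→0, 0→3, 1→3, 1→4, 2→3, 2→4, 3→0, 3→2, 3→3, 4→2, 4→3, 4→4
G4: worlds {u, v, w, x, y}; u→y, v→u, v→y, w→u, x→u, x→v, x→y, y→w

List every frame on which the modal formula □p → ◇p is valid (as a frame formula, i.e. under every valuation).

G2, G3, G4

This is the axiom for seriality; its first-order frame correspondent is ∀x ∃y Rxy.
G1: fails — world u has no successor.
G2: holds.
G3: holds.
G4: holds.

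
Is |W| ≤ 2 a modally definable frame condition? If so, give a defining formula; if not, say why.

If a class were modally definable it would be closed under disjoint unions (Goldblatt–Thomason).
Any modal formula valid on each of 3 disjoint one-world frames is valid on their disjoint union (validity is preserved under disjoint unions). Each one-world frame has |W|=1≤2, but the union has |W|=3.
So no modal formula (or set of formulas) defines exactly the |W|≤2 frames.

No — not modally definable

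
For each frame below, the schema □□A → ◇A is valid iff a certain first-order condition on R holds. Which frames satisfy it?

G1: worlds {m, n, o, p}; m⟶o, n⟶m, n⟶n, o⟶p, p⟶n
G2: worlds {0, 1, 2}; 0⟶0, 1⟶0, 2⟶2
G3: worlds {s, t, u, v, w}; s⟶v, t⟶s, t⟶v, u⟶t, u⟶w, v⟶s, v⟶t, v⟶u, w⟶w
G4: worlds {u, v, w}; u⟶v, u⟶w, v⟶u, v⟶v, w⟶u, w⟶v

G2, G4

Frame correspondent (Sahlqvist): ∀x ∃w (xR²w ∧ xRw) — i.e. a generalized confluence (Geach) condition.
G1: fails — at m but no w with mR²w and mRw.
G2: satisfies the condition.
G3: fails — at s but no w* with sR²w* and sRw*.
G4: satisfies the condition.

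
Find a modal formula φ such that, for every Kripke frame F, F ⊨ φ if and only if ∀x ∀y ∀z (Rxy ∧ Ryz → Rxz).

□r → □□r

This is transitivity; the standard corresponding axiom is 4: □r → □□r.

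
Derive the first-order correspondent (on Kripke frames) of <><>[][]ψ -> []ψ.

forall x forall y forall z ((x R^2 y & xRz) -> exists w (y R^2 w & z = w))

This is a Sahlqvist (Geach-type) schema ◇^2□^2ψ → □^1◇^0ψ.
Minimal-valuation argument: fix x; take any y with xR^2y and any z with xR^1z. Set V(ψ) to the set of worlds R-reachable from y in exactly 2 steps. Then □^2ψ holds at y, so the antecedent holds at x; validity forces ◇^0ψ at z, giving a w with zR^0w and yR^2w.
First-order correspondent: forall x forall y forall z ((x R^2 y & xRz) -> exists w (y R^2 w & z = w)).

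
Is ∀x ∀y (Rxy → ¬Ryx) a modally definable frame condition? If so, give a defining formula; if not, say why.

No — not modally definable

Any modally definable frame class is closed under surjective bounded morphisms.
The 5-cycle (worlds s,t,u,v,w with s→t→u→v→w→s) is asymmetric. Mapping every world to a single reflexive point • is a surjective bounded morphism, and the reflexive point is not asymmetric (R•• but asymmetry requires ¬R••).
Hence asymmetry is not modally definable.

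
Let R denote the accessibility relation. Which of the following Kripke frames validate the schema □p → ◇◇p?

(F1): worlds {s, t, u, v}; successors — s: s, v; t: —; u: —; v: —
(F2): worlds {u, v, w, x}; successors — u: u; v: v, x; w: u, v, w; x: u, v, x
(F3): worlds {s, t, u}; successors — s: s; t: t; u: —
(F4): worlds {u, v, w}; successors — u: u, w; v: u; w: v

(F2)

The schema corresponds to a generalized confluence (Geach) condition: ∀x ∃w (xRw ∧ xR²w).
(F1): fails — at t but no w with tRw and tR²w.
(F2): condition met.
(F3): fails — at u but no w with uRw and uR²w.
(F4): fails — at w but no t with wRt and wR²t.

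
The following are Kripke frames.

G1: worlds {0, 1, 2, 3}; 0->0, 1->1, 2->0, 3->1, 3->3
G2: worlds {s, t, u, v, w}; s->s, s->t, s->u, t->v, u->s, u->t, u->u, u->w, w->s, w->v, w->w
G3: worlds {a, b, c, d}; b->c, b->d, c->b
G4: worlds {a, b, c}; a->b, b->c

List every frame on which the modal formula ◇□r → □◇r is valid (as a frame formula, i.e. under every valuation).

G1

This is the axiom for convergence; its first-order frame correspondent is ∀x ∀y ∀z (Rxy ∧ Rxz → ∃w (Ryw ∧ Rzw)).
G1: holds.
G2: fails — Rsu and Rst but u and t have no common successor.
G3: fails — Rbc and Rbd but c and d have no common successor.
G4: fails — Rbc and Rbc but c and c have no common successor.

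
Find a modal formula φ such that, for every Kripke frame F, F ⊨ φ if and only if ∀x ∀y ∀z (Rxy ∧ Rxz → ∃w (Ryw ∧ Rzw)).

The condition is convergence. The .2 schema ◇□ψ → □◇ψ defines it.
Suppose ◇□ψ→□◇ψ is valid. Take Rxy, Rxz and set V(ψ)={w : Ryw}. Then □ψ at y so ◇□ψ at x, so □◇ψ at x, so ◇ψ at z, giving w with Rzw and Ryw.

◇□ψ → □◇ψ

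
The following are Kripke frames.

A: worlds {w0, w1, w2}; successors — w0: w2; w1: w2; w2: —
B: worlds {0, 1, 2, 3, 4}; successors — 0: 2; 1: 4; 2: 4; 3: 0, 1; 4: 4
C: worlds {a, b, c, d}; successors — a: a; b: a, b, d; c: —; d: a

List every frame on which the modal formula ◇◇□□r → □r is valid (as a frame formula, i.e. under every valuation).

The schema corresponds to a generalized confluence (Geach) condition: ∀x ∀y ∀z ((xR²y ∧ xRz) → ∃w (yR²w ∧ z = w)).
A: holds.
B: fails — 0R²4, 0R2 but no w with 4R²w and 2=w.
C: fails — bR²a, bRb but no w with aR²w and b=w.

A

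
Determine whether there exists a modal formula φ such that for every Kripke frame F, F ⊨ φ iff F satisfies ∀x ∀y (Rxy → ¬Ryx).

Any modally definable frame class is closed under surjective bounded morphisms.
The 3-cycle (worlds s,t,u with s→t→u→s) is asymmetric. Mapping every world to a single reflexive point • is a surjective bounded morphism, and the reflexive point is not asymmetric (R•• but asymmetry requires ¬R••).
So the class is not modally definable.

Not definable by any modal formula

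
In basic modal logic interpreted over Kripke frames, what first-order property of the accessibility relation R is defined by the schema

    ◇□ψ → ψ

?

symmetry

This schema is equivalent to the B axiom ψ → □◇ψ.
Its frame correspondent is symmetry — ∀x ∀y (Rxy → Ryx).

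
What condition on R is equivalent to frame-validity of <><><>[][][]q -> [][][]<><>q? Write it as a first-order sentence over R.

This is a Sahlqvist (Geach-type) schema ◇^3□^3q → □^3◇^2q.
First-order correspondent: forall x forall y forall z ((x R^3 y & x R^3 z) -> exists w (y R^3 w & z R^2 w)).

forall x forall y forall z ((x R^3 y & x R^3 z) -> exists w (y R^3 w & z R^2 w))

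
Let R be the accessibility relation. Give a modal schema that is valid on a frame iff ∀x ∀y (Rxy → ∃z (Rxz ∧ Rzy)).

□□s → □s

The condition is density. The C4 schema □□s → □s defines it.
Suppose □□s→□s is valid. Take Rxy and set V(s)={w : xR²w}. Then □□s at x, so □s at x, so s at y, i.e. ∃z(Rxz∧Rzy).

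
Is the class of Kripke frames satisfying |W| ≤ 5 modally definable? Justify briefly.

No

Any modally definable frame class is closed under disjoint unions.
Any modal formula valid on each of 6 disjoint one-world frames is valid on their disjoint union (validity is preserved under disjoint unions). Each one-world frame has |W|=1≤5, but the union has |W|=6.
Hence having at most 5 worlds is not modally definable.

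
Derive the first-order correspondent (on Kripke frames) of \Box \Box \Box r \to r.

This is a Sahlqvist (Geach-type) schema ◇^0□^3r → □^0◇^0r.
Minimal-valuation argument: fix x; take any y with xR^0y and any z with xR^0z. Set V(r) to the set of worlds R-reachable from y in exactly 3 steps. Then □^3r holds at y, so the antecedent holds at x; validity forces ◇^0r at z, giving a w with zR^0w and yR^3w.
First-order correspondent: \forall x \exists w (x R^3 w \wedge x = w).

\forall x \exists w (x R^3 w \wedge x = w)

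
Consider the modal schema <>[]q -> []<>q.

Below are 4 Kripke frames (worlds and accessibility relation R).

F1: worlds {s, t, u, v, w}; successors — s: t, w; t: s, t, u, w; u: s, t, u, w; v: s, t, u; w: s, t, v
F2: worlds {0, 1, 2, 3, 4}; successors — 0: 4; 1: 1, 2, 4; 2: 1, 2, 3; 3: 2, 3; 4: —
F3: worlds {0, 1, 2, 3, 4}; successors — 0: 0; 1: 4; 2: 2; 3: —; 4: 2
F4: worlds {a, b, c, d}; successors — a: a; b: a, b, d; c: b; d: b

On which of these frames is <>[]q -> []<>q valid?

F1, F3

The schema corresponds to convergence: forall x forall y forall z (Rxy & Rxz -> exists w (Ryw & Rzw)).
F1: satisfies the condition.
F2: fails — R04 and R04 but 4 and 4 have no common successor.
F3: satisfies the condition.
F4: fails — Rba and Rbd but a and d have no common successor.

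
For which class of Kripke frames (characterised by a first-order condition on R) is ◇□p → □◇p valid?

Suppose ◇□p→□◇p is valid. Take Rxy, Rxz and set V(p)={w : Ryw}. Then □p at y so ◇□p at x, so □◇p at x, so ◇p at z, giving w with Rzw and Ryw.

convergence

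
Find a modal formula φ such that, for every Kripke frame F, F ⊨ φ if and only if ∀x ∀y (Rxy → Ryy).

A defining formula is □(□ψ → ψ) (the T□ axiom).
Suppose □(□ψ→ψ) is valid. Take Rxy and set V(ψ)={w : Ryw}. Then at y, □ψ holds; since □(□ψ→ψ) at x, □ψ→ψ at y, so ψ at y, i.e. Ryy.

□(□ψ → ψ)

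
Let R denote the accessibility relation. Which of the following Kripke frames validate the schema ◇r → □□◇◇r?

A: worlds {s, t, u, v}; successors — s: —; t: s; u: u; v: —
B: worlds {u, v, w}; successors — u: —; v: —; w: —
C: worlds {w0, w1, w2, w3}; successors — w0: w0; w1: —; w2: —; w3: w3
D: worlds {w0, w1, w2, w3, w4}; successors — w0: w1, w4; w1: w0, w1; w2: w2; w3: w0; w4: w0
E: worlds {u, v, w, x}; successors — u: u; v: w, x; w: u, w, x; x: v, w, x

This is the axiom for a generalized confluence (Geach) condition; its first-order frame correspondent is ∀x ∀y ∀z ((xRy ∧ xR²z) → ∃w (y = w ∧ zR²w)).
A: holds.
B: holds.
C: holds.
D: fails — w0Rw4, w0R²w0 but no w with w4=w and w0R²w.
E: fails — vRw, vR²u but no t with w=t and uR²t.

A, B, C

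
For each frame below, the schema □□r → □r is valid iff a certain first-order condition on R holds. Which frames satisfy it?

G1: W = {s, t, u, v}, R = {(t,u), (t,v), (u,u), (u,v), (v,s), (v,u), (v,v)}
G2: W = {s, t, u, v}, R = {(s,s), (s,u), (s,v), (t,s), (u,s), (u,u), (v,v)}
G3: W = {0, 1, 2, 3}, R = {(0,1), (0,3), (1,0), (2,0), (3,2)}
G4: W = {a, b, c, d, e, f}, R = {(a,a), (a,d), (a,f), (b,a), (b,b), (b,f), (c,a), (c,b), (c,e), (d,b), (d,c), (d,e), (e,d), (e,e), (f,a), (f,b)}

G1, G2

The schema corresponds to density: ∀x ∀y (Rxy → ∃z (Rxz ∧ Rzy)).
G1: holds.
G2: holds.
G3: fails — R10 but no z with R1z and Rz0.
G4: fails — Rdc but no z with Rdz and Rzc.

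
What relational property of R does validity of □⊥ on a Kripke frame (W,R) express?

This schema is the Ver axiom.
It corresponds to emptiness of R: ∀x ∀y ¬Rxy.

emptiness of R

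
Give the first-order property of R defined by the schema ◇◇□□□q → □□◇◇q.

This is a Sahlqvist (Geach-type) schema ◇^2□^3q → □^2◇^2q.
Minimal-valuation argument: fix x; take any y with xR^2y and any z with xR^2z. Set V(q) to the set of worlds R-reachable from y in exactly 3 steps. Then □^3q holds at y, so the antecedent holds at x; validity forces ◇^2q at z, giving a w with zR^2w and yR^3w.
First-order correspondent: ∀x ∀y ∀z ((xR²y ∧ xR²z) → ∃w (yR³w ∧ zR²w)).

∀x ∀y ∀z ((xR²y ∧ xR²z) → ∃w (yR³w ∧ zR²w))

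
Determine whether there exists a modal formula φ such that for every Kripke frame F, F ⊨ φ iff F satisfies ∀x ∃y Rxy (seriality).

Yes: it is seriality, defined by the D schema □q → ◇q.
Suppose □q→◇q is valid. At any x set V(q)=W. Then □q at x, so ◇q at x, so x has a successor.

Yes — defined by □q → ◇q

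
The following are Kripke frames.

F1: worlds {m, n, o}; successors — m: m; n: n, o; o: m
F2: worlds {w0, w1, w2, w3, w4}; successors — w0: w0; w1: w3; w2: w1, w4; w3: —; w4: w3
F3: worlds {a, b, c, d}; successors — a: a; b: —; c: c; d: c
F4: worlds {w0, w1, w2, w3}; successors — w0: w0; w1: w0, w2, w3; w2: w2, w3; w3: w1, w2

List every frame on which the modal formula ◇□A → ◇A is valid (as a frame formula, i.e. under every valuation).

F3, F4

This is the axiom for a generalized confluence (Geach) condition; its first-order frame correspondent is ∀x ∀y (xRy → ∃w (yRw ∧ xRw)).
F1: fails — nRo but no w with oRw and nRw.
F2: fails — w1Rw3 but no w with w3Rw and w1Rw.
F3: holds.
F4: holds.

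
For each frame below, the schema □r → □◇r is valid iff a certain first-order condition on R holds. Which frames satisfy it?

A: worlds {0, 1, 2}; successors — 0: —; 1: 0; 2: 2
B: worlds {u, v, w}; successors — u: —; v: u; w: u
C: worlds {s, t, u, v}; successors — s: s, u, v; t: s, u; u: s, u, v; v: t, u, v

This is the axiom for a generalized confluence (Geach) condition; its first-order frame correspondent is ∀x ∀z (xRz → ∃w (xRw ∧ zRw)).
A: fails — 1R0 but no w with 1Rw and 0Rw.
B: fails — vRu but no t with vRt and uRt.
C: condition met.

C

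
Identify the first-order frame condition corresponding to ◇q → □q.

Partial functionality

Suppose ◇q→□q is valid. Take Rxy, Rxz and set V(q)={y}. Then ◇q at x, so □q at x, so q at z, i.e. z=y.
Conversely, on a frame with partial functionality the schema holds at every world under every valuation.
Frame condition: ∀x ∀y ∀z (Rxy ∧ Rxz → y = z).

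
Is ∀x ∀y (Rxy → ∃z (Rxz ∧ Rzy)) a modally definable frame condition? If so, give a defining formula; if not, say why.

This is a Sahlqvist condition; the C4 axiom □□p → □p defines it.

Yes — defined by □□p → □p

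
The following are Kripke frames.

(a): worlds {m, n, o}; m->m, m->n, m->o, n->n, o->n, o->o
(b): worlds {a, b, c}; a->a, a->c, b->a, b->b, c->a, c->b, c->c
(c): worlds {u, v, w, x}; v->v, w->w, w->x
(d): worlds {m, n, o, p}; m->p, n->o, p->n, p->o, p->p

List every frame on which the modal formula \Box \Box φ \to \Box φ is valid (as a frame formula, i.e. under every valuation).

This is the axiom for density; its first-order frame correspondent is \forall x \forall y (Rxy \to \exists z (Rxz \wedge Rzy)).
(a): ✓.
(b): ✓.
(c): ✓.
(d): fails — Rno but no z with Rnz and Rzo.

(a), (b), (c)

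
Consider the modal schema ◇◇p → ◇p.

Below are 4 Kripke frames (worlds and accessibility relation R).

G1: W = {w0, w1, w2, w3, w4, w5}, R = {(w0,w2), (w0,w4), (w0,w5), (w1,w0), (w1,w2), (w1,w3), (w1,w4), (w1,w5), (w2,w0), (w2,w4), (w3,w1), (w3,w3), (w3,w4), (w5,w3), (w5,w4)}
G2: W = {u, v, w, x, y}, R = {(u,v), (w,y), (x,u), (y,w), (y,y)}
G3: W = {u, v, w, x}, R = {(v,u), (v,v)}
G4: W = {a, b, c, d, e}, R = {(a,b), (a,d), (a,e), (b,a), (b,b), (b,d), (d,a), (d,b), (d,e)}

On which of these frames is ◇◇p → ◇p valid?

G3

Frame correspondent (Sahlqvist): ∀x ∀y ∀z (Rxy ∧ Ryz → Rxz) — i.e. transitivity.
G1: fails — Rw3w1 and Rw1w5 but not Rw3w5.
G2: fails — Rxu and Ruv but not Rxv.
G3: holds.
G4: fails — Rab and Rba but not Raa.
Valid on: G3.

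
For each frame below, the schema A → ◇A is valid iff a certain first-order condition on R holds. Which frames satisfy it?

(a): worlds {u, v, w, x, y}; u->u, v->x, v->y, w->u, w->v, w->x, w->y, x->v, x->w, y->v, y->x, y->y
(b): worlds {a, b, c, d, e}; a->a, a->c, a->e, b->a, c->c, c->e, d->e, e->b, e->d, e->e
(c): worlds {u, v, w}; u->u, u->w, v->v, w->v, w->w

(c)

The schema corresponds to a generalized confluence (Geach) condition: ∀x ∃w (x = w ∧ xRw).
(a): fails — at v but no t with v=t and vRt.
(b): fails — at b but no w with b=w and bRw.
(c): ✓.
Valid on: (c).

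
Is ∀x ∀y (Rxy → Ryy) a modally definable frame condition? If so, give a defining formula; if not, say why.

This is a Sahlqvist condition; the T□ axiom □(□r → r) defines it.
Suppose □(□r→r) is valid. Take Rxy and set V(r)={w : Ryw}. Then at y, □r holds; since □(□r→r) at x, □r→r at y, so r at y, i.e. Ryy.

Yes, by □(□r → r)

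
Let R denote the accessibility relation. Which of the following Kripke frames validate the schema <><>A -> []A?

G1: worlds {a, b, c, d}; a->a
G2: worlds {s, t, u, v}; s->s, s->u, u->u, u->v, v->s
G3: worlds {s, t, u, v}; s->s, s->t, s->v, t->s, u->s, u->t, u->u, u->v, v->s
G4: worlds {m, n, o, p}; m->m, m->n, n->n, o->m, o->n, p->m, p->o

G1

This is the axiom for a generalized confluence (Geach) condition; its first-order frame correspondent is forall x forall y forall z ((x R^2 y & xRz) -> exists w (y = w & z = w)).
G1: satisfies the condition.
G2: fails — sR²s, sRu but s ≠ u.
G3: fails — sR²s, sRt but s ≠ t.
G4: fails — mR²m, mRn but m ≠ n.
Valid on: G1.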